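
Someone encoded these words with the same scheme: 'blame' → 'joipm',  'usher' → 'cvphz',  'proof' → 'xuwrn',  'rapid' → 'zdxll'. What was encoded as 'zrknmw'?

rocket

Shifts by position in blame: pos 0: b→j (+8), pos 1: l→o (+3), pos 2: a→i (+8), pos 3: m→p (+3) — repeating every 2. The shifts repeat in a cycle of length 2: positions 0,1,… shift by +8, +3, then the pattern repeats.
Reversing it on zrknmw: z−8=r, r−3=o, k−8=c, n−3=k, m−8=e, w−3=t.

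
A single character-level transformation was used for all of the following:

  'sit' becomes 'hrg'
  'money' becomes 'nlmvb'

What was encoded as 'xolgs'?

cloth

Each pair mirrors across the alphabet (s↔h, i↔r, t↔g): positions sum to 25. Each letter is replaced by its mirror in the alphabet: a↔z, b↔y, c↔x, and so on (the Atbash cipher).
Undoing it on xolgs: x↔c, o↔l, l↔o, g↔t, s↔h.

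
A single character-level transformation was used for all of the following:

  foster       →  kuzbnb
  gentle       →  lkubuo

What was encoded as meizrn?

In foster: f→k is +5, o→u is +6, s→z is +7, t→b is +8 — the shift increases by 1 each position. Letter i (0-indexed) is shifted by i+5, so successive shifts are 5, 6, 7, ….
Reversing it on meizrn: m−5=h, e−6=y, i−7=b, z−8=r, r−9=i, n−10=d.

hybrid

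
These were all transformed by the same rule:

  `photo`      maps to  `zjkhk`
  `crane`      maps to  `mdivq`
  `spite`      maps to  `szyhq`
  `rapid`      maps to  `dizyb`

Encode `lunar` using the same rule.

p(15)→z(25) and h(7)→j(9) fit y≡15x+8 (mod 26); the inverse of 15 mod 26 is 7. This is an affine cipher: with a=0,…,z=25, each position x becomes (15x+8) mod 26.
On lunar: l(11)→15·11+8≡17=r; u(20)→15·20+8≡22=w; n(13)→15·13+8≡21=v; a(0)→15·0+8≡8=i; r(17)→15·17+8≡3=d (all mod 26).

rwvid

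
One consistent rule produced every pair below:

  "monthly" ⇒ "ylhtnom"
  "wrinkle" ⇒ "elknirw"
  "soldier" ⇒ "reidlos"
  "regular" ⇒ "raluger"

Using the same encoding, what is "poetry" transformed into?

yrteop

The word is simply reversed.
Applying it to poetry: reverse → yrteop.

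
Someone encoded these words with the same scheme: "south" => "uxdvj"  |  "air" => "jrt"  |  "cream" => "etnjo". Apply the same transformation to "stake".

uvjmn

The shift depends on letter class: consonant s→u is +2, but vowel o→x is +9. The rule splits by letter class: vowels +9, consonants +2.
For stake: s(cons)+2=u, t(cons)+2=v, a(vowel)+9=j, k(cons)+2=m, e(vowel)+9=n.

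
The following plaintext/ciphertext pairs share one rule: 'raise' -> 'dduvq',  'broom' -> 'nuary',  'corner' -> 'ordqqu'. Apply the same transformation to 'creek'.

It's a Vigenère-style cipher with numeric key [12,3]: position i shifts by key[i mod 2].
Applying it to creek: c+12=o, r+3=u, e+12=q, e+3=h, k+12=w.

ouqhw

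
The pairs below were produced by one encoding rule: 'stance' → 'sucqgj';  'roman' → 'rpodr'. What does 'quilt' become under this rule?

qvkox

In stance: s→s is +0, t→u is +1, a→c is +2, n→q is +3 — the shift increases by 1 each position. The shift increases by 1 at each position, starting from +0: 0, 1, 2, ….
For quilt: q+0=q, u+1=v, i+2=k, l+3=o, t+4=x.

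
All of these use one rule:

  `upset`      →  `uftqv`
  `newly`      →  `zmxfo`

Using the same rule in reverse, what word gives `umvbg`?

fault

Two steps: reverse the string, then apply a Caesar shift of +1.
Decoding umvbg: shift back: u−1=t, m−1=l, v−1=u, b−1=a, g−1=f → tluaf; then reverse → fault.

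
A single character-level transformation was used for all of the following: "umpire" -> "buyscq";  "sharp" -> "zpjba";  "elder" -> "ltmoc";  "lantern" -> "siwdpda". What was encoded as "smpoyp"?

legend

In umpire: u→b is +7, m→u is +8, p→y is +9, i→s is +10 — the shift increases by 1 each position. Letter i (0-indexed) is shifted by i+7, so successive shifts are 7, 8, 9, ….
Decoding smpoyp: s−7=l, m−8=e, p−9=g, o−10=e, y−11=n, p−12=d.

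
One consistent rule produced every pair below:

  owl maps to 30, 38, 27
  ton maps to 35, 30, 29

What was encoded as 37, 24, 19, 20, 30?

o is letter #15 and maps to 30: an offset of 15. The number is (letter's place in the alphabet, a=1) + 15.
Undoing it on 37, 24, 19, 20, 30: 37→(37−15)÷1=22=v, 24→(24−15)÷1=9=i, 19→(19−15)÷1=4=d, 20→(20−15)÷1=5=e, 30→(30−15)÷1=15=o.

video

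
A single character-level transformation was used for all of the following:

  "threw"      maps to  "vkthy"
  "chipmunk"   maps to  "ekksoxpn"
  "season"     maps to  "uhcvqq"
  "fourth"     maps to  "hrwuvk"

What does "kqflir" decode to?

Shifts by position in threw: pos 0: t→v (+2), pos 1: h→k (+3), pos 2: r→t (+2), pos 3: e→h (+3) — repeating every 2. It's a Vigenère-style cipher with numeric key [2,3]: position i shifts by key[i mod 2].
Decoding kqflir: k−2=i, q−3=n, f−2=d, l−3=i, i−2=g, r−3=o.

indigo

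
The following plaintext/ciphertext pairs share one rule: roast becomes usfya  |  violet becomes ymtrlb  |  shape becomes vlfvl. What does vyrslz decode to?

In roast: r→u is +3, o→s is +4, a→f is +5, s→y is +6 — the shift increases by 1 each position. Each letter shifts forward by (position + 3), i.e. 3, 4, 5, … — the shift grows by one for each successive letter.
Decoding vyrslz: v−3=s, y−4=u, r−5=m, s−6=m, l−7=e, z−8=r.

summer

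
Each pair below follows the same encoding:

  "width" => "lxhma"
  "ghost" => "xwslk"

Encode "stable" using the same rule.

The output letters match the input read backwards, each shifted +4: width reversed is htdiw. Two steps: reverse the string, then apply a Caesar shift of +4.
For stable: reverse → elbats; then shift: e+4=i, l+4=p, b+4=f, a+4=e, t+4=x, s+4=w.

ipfexw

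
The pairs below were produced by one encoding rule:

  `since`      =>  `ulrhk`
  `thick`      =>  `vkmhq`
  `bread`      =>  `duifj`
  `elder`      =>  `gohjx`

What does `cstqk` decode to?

apple

In since: s→u is +2, i→l is +3, n→r is +4, c→h is +5 — the shift increases by 1 each position. Each letter shifts forward by (position + 2), i.e. 2, 3, 4, … — the shift grows by one for each successive letter.
Decoding cstqk: c−2=a, s−3=p, t−4=p, q−5=l, k−6=e.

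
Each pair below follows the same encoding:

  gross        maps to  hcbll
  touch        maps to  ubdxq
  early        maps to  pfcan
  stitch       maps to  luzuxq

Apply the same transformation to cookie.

Each letter's alphabet position (a=0..z=25) is mapped through 9·x+5 mod 26 — an affine cipher.
On cookie: c(2)→9·2+5≡23=x; o(14)→9·14+5≡1=b; o(14)→9·14+5≡1=b; k(10)→9·10+5≡17=r; i(8)→9·8+5≡25=z; e(4)→9·4+5≡15=p (all mod 26).

xbbrzp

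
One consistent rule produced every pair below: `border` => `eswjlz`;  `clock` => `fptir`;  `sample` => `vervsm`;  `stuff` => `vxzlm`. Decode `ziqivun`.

welcome

In border: b→e is +3, o→s is +4, r→w is +5, d→j is +6 — the shift increases by 1 each position. The shift increases by 1 at each position, starting from +3: 3, 4, 5, ….
Decoding ziqivun: z−3=w, i−4=e, q−5=l, i−6=c, v−7=o, u−8=m, n−9=e.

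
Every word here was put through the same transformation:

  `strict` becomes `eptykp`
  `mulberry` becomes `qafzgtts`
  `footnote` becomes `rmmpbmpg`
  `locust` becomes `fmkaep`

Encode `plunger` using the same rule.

xfabcgt

s(18)→e(4) and t(19)→p(15) fit y≡11x+14 (mod 26); the inverse of 11 mod 26 is 19. This is an affine cipher: with a=0,…,z=25, each position x becomes (11x+14) mod 26.
Applying it to plunger: p(15)→11·15+14≡23=x; l(11)→11·11+14≡5=f; u(20)→11·20+14≡0=a; n(13)→11·13+14≡1=b; g(6)→11·6+14≡2=c; e(4)→11·4+14≡6=g; r(17)→11·17+14≡19=t (all mod 26).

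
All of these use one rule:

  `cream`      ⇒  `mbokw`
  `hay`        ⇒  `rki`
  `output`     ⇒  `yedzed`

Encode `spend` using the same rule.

Compare letters: c→m is +10, r→b is +10, e→o is +10 — a constant shift. Each letter is shifted forward by 10 in the alphabet (a Caesar shift of +10).
On spend: s+10=c, p+10=z, e+10=o, n+10=x, d+10=n.

czoxn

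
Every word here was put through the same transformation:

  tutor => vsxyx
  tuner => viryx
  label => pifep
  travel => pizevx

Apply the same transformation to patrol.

The output letters match the input read backwards, each shifted +4: tutor reversed is rotut. The word is reversed, then every letter is shifted forward by 4.
On patrol: reverse → lortap; then shift: l+4=p, o+4=s, r+4=v, t+4=x, a+4=e, p+4=t.

psvxet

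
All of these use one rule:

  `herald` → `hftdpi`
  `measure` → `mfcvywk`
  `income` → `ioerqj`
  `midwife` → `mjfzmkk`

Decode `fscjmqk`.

fragile

In herald: h→h is +0, e→f is +1, r→t is +2, a→d is +3 — the shift increases by 1 each position. The shift increases by 1 at each position, starting from +0: 0, 1, 2, ….
Undoing it on fscjmqk: f−0=f, s−1=r, c−2=a, j−3=g, m−4=i, q−5=l, k−6=e.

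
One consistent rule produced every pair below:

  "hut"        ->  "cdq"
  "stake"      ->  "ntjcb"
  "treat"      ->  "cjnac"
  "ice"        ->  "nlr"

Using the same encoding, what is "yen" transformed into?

The output letters match the input read backwards, each shifted +9: hut reversed is tuh. Read the word backwards and shift each letter +9.
On yen: reverse → ney; then shift: n+9=w, e+9=n, y+9=h.

wnh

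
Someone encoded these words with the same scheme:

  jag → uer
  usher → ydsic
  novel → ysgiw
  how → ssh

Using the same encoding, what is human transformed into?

syxey

Two shifts are in play — +4 for a/e/i/o/u, +11 for every other letter.
Applying it to human: h(cons)+11=s, u(vowel)+4=y, m(cons)+11=x, a(vowel)+4=e, n(cons)+11=y.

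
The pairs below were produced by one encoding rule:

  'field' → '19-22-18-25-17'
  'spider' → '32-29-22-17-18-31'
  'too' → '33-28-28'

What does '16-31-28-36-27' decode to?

crown

f is letter #6 and maps to 19: an offset of 13. The number is (letter's place in the alphabet, a=1) + 13.
Undoing it on 16-31-28-36-27: 16→(16−13)÷1=3=c, 31→(31−13)÷1=18=r, 28→(28−13)÷1=15=o, 36→(36−13)÷1=23=w, 27→(27−13)÷1=14=n.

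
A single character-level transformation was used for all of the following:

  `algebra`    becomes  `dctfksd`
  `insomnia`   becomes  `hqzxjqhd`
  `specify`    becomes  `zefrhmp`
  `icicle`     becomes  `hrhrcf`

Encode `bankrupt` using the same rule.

kdqvsneg

This is an affine cipher: with a=0,…,z=25, each position x becomes (7x+3) mod 26.
On bankrupt: b(1)→7·1+3≡10=k; a(0)→7·0+3≡3=d; n(13)→7·13+3≡16=q; k(10)→7·10+3≡21=v; r(17)→7·17+3≡18=s; u(20)→7·20+3≡13=n; p(15)→7·15+3≡4=e; t(19)→7·19+3≡6=g (all mod 26).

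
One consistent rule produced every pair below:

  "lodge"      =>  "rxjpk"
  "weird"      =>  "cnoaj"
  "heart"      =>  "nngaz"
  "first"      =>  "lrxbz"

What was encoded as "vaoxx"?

Shifts by position in lodge: pos 0: l→r (+6), pos 1: o→x (+9), pos 2: d→j (+6), pos 3: g→p (+9) — repeating every 2. A repeating key of period 2 is used — shifts +6, +9 over and over.
Reversing it on vaoxx: v−6=p, a−9=r, o−6=i, x−9=o, x−6=r.

prior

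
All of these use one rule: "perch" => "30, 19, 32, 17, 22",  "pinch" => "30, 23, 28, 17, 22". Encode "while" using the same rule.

37, 22, 23, 26, 19

p is letter #16 and maps to 30: an offset of 14. Letters become their 1-based position plus 14 (so a→15, b→16, …).
Applying it to while: w=23→37, h=8→22, i=9→23, l=12→26, e=5→19.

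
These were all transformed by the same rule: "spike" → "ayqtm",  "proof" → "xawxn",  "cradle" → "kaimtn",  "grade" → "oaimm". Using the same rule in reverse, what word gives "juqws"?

Shifts by position in spike: pos 0: s→a (+8), pos 1: p→y (+9), pos 2: i→q (+8), pos 3: k→t (+9) — repeating every 2. The shifts repeat in a cycle of length 2: positions 0,1,… shift by +8, +9, then the pattern repeats.
Undoing it on juqws: j−8=b, u−9=l, q−8=i, w−9=n, s−8=k.

blink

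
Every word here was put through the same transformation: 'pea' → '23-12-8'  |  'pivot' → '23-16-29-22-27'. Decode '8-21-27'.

Each letter is replaced by its alphabet position (a=1..z=26) + 7.
Reversing it on 8-21-27: 8→(8−7)÷1=1=a, 21→(21−7)÷1=14=n, 27→(27−7)÷1=20=t.

ant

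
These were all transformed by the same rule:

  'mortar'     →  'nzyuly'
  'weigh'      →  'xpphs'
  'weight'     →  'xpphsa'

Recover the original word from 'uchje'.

trait

Shifts by position in mortar: pos 0: m→n (+1), pos 1: o→z (+11), pos 2: r→y (+7), pos 3: t→u (+1), pos 4: a→l (+11), pos 5: r→y (+7) — repeating every 3. The shifts repeat in a cycle of length 3: positions 0,1,… shift by +1, +11, +7, then the pattern repeats.
Decoding uchje: u−1=t, c−11=r, h−7=a, j−1=i, e−11=t.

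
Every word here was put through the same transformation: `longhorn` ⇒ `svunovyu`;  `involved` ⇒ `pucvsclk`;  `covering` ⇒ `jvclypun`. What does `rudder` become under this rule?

Compare letters: l→s is +7, o→v is +7, n→u is +7 — a constant shift. This is a Caesar cipher with shift 7.
On rudder: r+7=y, u+7=b, d+7=k, d+7=k, e+7=l, r+7=y.

ybkkly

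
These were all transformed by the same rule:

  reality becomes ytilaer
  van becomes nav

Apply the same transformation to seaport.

The output letters match the input read backwards: reality reversed is ytilaer. It's just the letters in reverse order.
For seaport: reverse → tropaes.

tropaes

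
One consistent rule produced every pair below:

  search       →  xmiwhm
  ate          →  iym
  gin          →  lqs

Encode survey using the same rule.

The shift depends on letter class: consonant s→x is +5, but vowel e→m is +8. Two shifts are in play — +8 for a/e/i/o/u, +5 for every other letter.
On survey: s(cons)+5=x, u(vowel)+8=c, r(cons)+5=w, v(cons)+5=a, e(vowel)+8=m, y(cons)+5=d.

xcwamd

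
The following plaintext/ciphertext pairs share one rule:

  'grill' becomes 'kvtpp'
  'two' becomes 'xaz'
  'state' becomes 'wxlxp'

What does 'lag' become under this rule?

The shift depends on letter class: consonant g→k is +4, but vowel i→t is +11. Vowels shift forward by 11 and consonants shift forward by 4.
On lag: l(cons)+4=p, a(vowel)+11=l, g(cons)+4=k.

plk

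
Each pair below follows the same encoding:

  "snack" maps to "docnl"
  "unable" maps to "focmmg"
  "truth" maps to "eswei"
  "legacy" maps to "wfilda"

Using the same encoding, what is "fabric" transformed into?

qbdcje

Shifts by position in snack: pos 0: s→d (+11), pos 1: n→o (+1), pos 2: a→c (+2), pos 3: c→n (+11), pos 4: k→l (+1) — repeating every 3. A repeating key of period 3 is used — shifts +11, +1, +2 over and over.
Applying it to fabric: f+11=q, a+1=b, b+2=d, r+11=c, i+1=j, c+2=e.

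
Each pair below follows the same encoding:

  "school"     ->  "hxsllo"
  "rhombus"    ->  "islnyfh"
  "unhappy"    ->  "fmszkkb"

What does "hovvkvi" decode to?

Each letter is replaced by its mirror in the alphabet: a↔z, b↔y, c↔x, and so on (the Atbash cipher).
Reversing it on hovvkvi: h↔s, o↔l, v↔e, v↔e, k↔p, v↔e, i↔r.

sleeper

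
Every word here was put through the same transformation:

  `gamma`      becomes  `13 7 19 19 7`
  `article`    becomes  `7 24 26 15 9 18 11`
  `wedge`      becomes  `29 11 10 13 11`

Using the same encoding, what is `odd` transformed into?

g is letter #7 and maps to 13: an offset of 6. Letters become their 1-based position plus 6 (so a→7, b→8, …).
Applying it to odd: o=15→21, d=4→10, d=4→10.

21 10 10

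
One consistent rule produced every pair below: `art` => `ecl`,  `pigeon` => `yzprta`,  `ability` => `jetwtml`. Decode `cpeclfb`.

The output letters match the input read backwards, each shifted +11: art reversed is tra. Read the word backwards and shift each letter +11.
Decoding cpeclfb: shift back: c−11=r, p−11=e, e−11=t, c−11=r, l−11=a, f−11=u, b−11=q → retrauq; then reverse → quarter.

quarter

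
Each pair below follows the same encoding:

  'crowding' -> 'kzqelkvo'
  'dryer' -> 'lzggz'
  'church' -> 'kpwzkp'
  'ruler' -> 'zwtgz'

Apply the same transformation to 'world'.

eqztl

The shift depends on letter class: consonant c→k is +8, but vowel o→q is +2. The rule splits by letter class: vowels +2, consonants +8.
On world: w(cons)+8=e, o(vowel)+2=q, r(cons)+8=z, l(cons)+8=t, d(cons)+8=l.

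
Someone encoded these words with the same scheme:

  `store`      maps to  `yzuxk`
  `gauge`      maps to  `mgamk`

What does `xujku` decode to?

Compare letters: s→y is +6, t→z is +6, o→u is +6 — a constant shift. It's a constant shift of +6 (ROT6).
Undoing it on xujku: x−6=r, u−6=o, j−6=d, k−6=e, u−6=o.

rodeo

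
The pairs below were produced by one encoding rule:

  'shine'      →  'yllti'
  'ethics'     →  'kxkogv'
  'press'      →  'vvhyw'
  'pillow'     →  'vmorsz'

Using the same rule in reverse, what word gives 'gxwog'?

Shifts by position in shine: pos 0: s→y (+6), pos 1: h→l (+4), pos 2: i→l (+3), pos 3: n→t (+6), pos 4: e→i (+4) — repeating every 3. The shifts repeat in a cycle of length 3: positions 0,1,… shift by +6, +4, +3, then the pattern repeats.
Undoing it on gxwog: g−6=a, x−4=t, w−3=t, o−6=i, g−4=c.

attic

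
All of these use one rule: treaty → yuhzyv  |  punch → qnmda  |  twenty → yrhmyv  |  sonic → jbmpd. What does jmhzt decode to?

t(19)→y(24) and r(17)→u(20) fit y≡15x+25 (mod 26); the inverse of 15 mod 26 is 7. This is an affine cipher: with a=0,…,z=25, each position x becomes (15x+25) mod 26.
Reversing it on jmhzt: j(9)→7·(9−25)≡18=s; m(12)→7·(12−25)≡13=n; h(7)→7·(7−25)≡4=e; z(25)→7·(25−25)≡0=a; t(19)→7·(19−25)≡10=k (all mod 26).

sneak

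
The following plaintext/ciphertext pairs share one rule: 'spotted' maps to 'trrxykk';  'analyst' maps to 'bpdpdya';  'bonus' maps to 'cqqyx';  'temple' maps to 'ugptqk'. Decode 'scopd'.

In spotted: s→t is +1, p→r is +2, o→r is +3, t→x is +4 — the shift increases by 1 each position. Letter i (0-indexed) is shifted by i+1, so successive shifts are 1, 2, 3, ….
Reversing it on scopd: s−1=r, c−2=a, o−3=l, p−4=l, d−5=y.

rally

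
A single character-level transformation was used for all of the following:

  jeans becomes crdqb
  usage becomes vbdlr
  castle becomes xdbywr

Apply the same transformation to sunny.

bvqqj

j(9)→c(2) and e(4)→r(17) fit y≡23x+3 (mod 26); the inverse of 23 mod 26 is 17. This is an affine cipher: with a=0,…,z=25, each position x becomes (23x+3) mod 26.
Applying it to sunny: s(18)→23·18+3≡1=b; u(20)→23·20+3≡21=v; n(13)→23·13+3≡16=q; n(13)→23·13+3≡16=q; y(24)→23·24+3≡9=j (all mod 26).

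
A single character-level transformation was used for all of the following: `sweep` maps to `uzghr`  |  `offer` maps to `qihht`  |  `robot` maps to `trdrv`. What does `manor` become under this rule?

Shifts by position in sweep: pos 0: s→u (+2), pos 1: w→z (+3), pos 2: e→g (+2), pos 3: e→h (+3) — repeating every 2. A repeating key of period 2 is used — shifts +2, +3 over and over.
Applying it to manor: m+2=o, a+3=d, n+2=p, o+3=r, r+2=t.

odprt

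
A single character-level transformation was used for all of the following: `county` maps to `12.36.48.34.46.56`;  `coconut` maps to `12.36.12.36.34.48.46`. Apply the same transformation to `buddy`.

10.48.14.14.56

c(#3)→12 and o(#15)→36: differences scale by 2, so n = 2·pos + 6. The formula is n = 2×(alphabet index, a=1) + 6.
For buddy: b=2→10, u=21→48, d=4→14, d=4→14, y=25→56.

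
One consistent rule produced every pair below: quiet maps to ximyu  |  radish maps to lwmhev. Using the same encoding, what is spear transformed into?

veitw

The output letters match the input read backwards, each shifted +4: quiet reversed is teiuq. Read the word backwards and shift each letter +4.
For spear: reverse → raeps; then shift: r+4=v, a+4=e, e+4=i, p+4=t, s+4=w.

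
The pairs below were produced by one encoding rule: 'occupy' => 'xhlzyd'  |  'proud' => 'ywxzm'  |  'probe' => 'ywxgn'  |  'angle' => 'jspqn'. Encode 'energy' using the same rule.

The shifts repeat in a cycle of length 2: positions 0,1,… shift by +9, +5, then the pattern repeats.
Applying it to energy: e+9=n, n+5=s, e+9=n, r+5=w, g+9=p, y+5=d.

nsnwpd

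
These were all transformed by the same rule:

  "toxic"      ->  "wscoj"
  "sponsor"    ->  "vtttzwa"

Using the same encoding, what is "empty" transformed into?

hquzf

In toxic: t→w is +3, o→s is +4, x→c is +5, i→o is +6 — the shift increases by 1 each position. Each letter shifts forward by (position + 3), i.e. 3, 4, 5, … — the shift grows by one for each successive letter.
For empty: e+3=h, m+4=q, p+5=u, t+6=z, y+7=f.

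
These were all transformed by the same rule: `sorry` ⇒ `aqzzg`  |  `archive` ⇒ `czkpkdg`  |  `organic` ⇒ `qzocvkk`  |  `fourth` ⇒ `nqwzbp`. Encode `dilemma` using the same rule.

Vowels shift forward by 2 and consonants shift forward by 8.
On dilemma: d(cons)+8=l, i(vowel)+2=k, l(cons)+8=t, e(vowel)+2=g, m(cons)+8=u, m(cons)+8=u, a(vowel)+2=c.

lktguuc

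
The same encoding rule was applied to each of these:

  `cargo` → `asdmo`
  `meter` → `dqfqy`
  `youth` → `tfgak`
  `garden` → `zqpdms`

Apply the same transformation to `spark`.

The output letters match the input read backwards, each shifted +12: cargo reversed is ograc. Two steps: reverse the string, then apply a Caesar shift of +12.
For spark: reverse → kraps; then shift: k+12=w, r+12=d, a+12=m, p+12=b, s+12=e.

wdmbe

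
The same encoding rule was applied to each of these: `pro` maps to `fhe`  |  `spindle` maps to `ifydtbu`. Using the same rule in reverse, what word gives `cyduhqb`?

This is a Caesar cipher with shift 16.
Undoing it on cyduhqb: c−16=m, y−16=i, d−16=n, u−16=e, h−16=r, q−16=a, b−16=l.

mineral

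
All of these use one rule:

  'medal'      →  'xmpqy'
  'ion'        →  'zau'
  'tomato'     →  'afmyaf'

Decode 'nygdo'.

crumb

The output letters match the input read backwards, each shifted +12: medal reversed is ladem. Two steps: reverse the string, then apply a Caesar shift of +12.
Decoding nygdo: shift back: n−12=b, y−12=m, g−12=u, d−12=r, o−12=c → bmurc; then reverse → crumb.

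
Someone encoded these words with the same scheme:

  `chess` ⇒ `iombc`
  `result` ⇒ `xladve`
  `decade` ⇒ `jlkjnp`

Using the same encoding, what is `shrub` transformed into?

Each letter shifts forward by (position + 6), i.e. 6, 7, 8, … — the shift grows by one for each successive letter.
On shrub: s+6=y, h+7=o, r+8=z, u+9=d, b+10=l.

yozdl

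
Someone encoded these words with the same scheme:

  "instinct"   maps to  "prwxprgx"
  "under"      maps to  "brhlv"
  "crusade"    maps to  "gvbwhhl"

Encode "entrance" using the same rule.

The rule splits by letter class: vowels +7, consonants +4.
For entrance: e(vowel)+7=l, n(cons)+4=r, t(cons)+4=x, r(cons)+4=v, a(vowel)+7=h, n(cons)+4=r, c(cons)+4=g, e(vowel)+7=l.

lrxvhrgl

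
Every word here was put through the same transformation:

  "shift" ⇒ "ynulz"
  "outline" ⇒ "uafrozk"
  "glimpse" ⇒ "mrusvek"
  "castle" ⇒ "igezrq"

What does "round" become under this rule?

xugtj

Shifts by position in shift: pos 0: s→y (+6), pos 1: h→n (+6), pos 2: i→u (+12), pos 3: f→l (+6), pos 4: t→z (+6) — repeating every 3. A repeating key of period 3 is used — shifts +6, +6, +12 over and over.
For round: r+6=x, o+6=u, u+12=g, n+6=t, d+6=j.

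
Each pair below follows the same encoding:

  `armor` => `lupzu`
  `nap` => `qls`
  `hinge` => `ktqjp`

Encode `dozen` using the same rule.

Two shifts are in play — +11 for a/e/i/o/u, +3 for every other letter.
On dozen: d(cons)+3=g, o(vowel)+11=z, z(cons)+3=c, e(vowel)+11=p, n(cons)+3=q.

gzcpq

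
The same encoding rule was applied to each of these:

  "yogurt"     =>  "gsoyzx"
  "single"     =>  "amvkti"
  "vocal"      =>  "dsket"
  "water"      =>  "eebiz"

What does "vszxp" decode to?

Shifts by position in yogurt: pos 0: y→g (+8), pos 1: o→s (+4), pos 2: g→o (+8), pos 3: u→y (+4) — repeating every 2. The shifts repeat in a cycle of length 2: positions 0,1,… shift by +8, +4, then the pattern repeats.
Reversing it on vszxp: v−8=n, s−4=o, z−8=r, x−4=t, p−8=h.

north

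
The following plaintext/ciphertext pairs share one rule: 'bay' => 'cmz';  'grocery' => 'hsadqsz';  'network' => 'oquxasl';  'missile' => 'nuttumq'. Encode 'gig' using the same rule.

huh

The shift depends on letter class: consonant b→c is +1, but vowel a→m is +12. Vowels shift forward by 12 and consonants shift forward by 1.
Applying it to gig: g(cons)+1=h, i(vowel)+12=u, g(cons)+1=h.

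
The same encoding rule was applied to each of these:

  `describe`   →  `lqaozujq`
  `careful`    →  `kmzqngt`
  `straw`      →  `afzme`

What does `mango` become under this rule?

The shifts repeat in a cycle of length 2: positions 0,1,… shift by +8, +12, then the pattern repeats.
Applying it to mango: m+8=u, a+12=m, n+8=v, g+12=s, o+8=w.

umvsw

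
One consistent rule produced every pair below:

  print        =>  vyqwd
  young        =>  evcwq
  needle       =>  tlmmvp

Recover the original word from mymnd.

In print: p→v is +6, r→y is +7, i→q is +8, n→w is +9 — the shift increases by 1 each position. The shift increases by 1 at each position, starting from +6: 6, 7, 8, ….
Undoing it on mymnd: m−6=g, y−7=r, m−8=e, n−9=e, d−10=t.

greet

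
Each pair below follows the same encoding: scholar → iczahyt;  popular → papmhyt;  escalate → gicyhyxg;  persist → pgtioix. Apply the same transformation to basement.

s(18)→i(8) and c(2)→c(2) fit y≡15x+24 (mod 26); the inverse of 15 mod 26 is 7. Each letter's alphabet position (a=0..z=25) is mapped through 15·x+24 mod 26 — an affine cipher.
For basement: b(1)→15·1+24≡13=n; a(0)→15·0+24≡24=y; s(18)→15·18+24≡8=i; e(4)→15·4+24≡6=g; m(12)→15·12+24≡22=w; e(4)→15·4+24≡6=g; n(13)→15·13+24≡11=l; t(19)→15·19+24≡23=x (all mod 26).

nyigwglx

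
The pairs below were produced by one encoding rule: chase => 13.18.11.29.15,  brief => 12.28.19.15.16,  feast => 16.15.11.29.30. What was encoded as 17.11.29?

c is letter #3 and maps to 13: an offset of 10. The number is (letter's place in the alphabet, a=1) + 10.
Reversing it on 17.11.29: 17→(17−10)÷1=7=g, 11→(11−10)÷1=1=a, 29→(29−10)÷1=19=s.

gas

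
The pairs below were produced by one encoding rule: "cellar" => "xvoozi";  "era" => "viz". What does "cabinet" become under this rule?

xzyrmvg

Each pair mirrors across the alphabet (c↔x, e↔v, l↔o): positions sum to 25. Each letter is replaced by its mirror in the alphabet: a↔z, b↔y, c↔x, and so on (the Atbash cipher).
On cabinet: c↔x, a↔z, b↔y, i↔r, n↔m, e↔v, t↔g.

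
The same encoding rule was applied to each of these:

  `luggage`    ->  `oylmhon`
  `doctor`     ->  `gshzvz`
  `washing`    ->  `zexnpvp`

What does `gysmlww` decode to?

In luggage: l→o is +3, u→y is +4, g→l is +5, g→m is +6 — the shift increases by 1 each position. The shift increases by 1 at each position, starting from +3: 3, 4, 5, ….
Decoding gysmlww: g−3=d, y−4=u, s−5=n, m−6=g, l−7=e, w−8=o, w−9=n.

dungeon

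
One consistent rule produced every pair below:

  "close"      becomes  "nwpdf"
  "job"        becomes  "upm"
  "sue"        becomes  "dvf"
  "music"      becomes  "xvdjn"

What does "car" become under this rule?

Vowels shift forward by 1 and consonants shift forward by 11.
For car: c(cons)+11=n, a(vowel)+1=b, r(cons)+11=c.

nbc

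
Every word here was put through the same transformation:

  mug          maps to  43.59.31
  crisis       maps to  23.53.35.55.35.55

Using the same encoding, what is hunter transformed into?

m(#13)→43 and u(#21)→59: differences scale by 2, so n = 2·pos + 17. The formula is n = 2×(alphabet index, a=1) + 17.
Applying it to hunter: h=8→33, u=21→59, n=14→45, t=20→57, e=5→27, r=18→53.

33.59.45.57.27.53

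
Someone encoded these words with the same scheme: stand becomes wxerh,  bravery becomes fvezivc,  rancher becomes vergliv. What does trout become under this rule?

It's a constant shift of +4 (ROT4).
On trout: t+4=x, r+4=v, o+4=s, u+4=y, t+4=x.

xvsyx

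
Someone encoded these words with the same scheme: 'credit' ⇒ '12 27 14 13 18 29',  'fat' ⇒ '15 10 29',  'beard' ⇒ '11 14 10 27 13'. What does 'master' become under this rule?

Letters become their 1-based position plus 9 (so a→10, b→11, …).
For master: m=13→22, a=1→10, s=19→28, t=20→29, e=5→14, r=18→27.

22 10 28 29 14 27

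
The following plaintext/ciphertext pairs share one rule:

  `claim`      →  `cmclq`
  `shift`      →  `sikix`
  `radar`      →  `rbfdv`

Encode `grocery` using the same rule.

In claim: c→c is +0, l→m is +1, a→c is +2, i→l is +3 — the shift increases by 1 each position. The shift increases by 1 at each position, starting from +0: 0, 1, 2, ….
On grocery: g+0=g, r+1=s, o+2=q, c+3=f, e+4=i, r+5=w, y+6=e.

gsqfiwe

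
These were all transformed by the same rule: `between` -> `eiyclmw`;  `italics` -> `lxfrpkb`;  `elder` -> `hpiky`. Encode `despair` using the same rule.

In between: b→e is +3, e→i is +4, t→y is +5, w→c is +6 — the shift increases by 1 each position. The shift increases by 1 at each position, starting from +3: 3, 4, 5, ….
On despair: d+3=g, e+4=i, s+5=x, p+6=v, a+7=h, i+8=q, r+9=a.

gixvhqa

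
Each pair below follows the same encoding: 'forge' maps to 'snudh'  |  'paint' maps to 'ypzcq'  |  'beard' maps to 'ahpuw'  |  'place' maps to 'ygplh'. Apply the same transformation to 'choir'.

f(5)→s(18) and o(14)→n(13) fit y≡11x+15 (mod 26); the inverse of 11 mod 26 is 19. Each letter's alphabet position (a=0..z=25) is mapped through 11·x+15 mod 26 — an affine cipher.
For choir: c(2)→11·2+15≡11=l; h(7)→11·7+15≡14=o; o(14)→11·14+15≡13=n; i(8)→11·8+15≡25=z; r(17)→11·17+15≡20=u (all mod 26).

lonzu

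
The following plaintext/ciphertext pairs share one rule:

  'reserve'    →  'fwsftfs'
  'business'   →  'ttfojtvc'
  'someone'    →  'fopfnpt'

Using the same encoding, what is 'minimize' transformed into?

fajnjojn

The output letters match the input read backwards, each shifted +1: reserve reversed is evreser. The word is reversed, then every letter is shifted forward by 1.
On minimize: reverse → eziminim; then shift: e+1=f, z+1=a, i+1=j, m+1=n, i+1=j, n+1=o, i+1=j, m+1=n.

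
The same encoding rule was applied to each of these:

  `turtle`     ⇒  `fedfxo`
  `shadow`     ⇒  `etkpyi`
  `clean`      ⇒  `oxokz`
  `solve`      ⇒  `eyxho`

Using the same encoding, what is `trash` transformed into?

fdket

The shift depends on letter class: consonant t→f is +12, but vowel u→e is +10. Vowels shift forward by 10 and consonants shift forward by 12.
On trash: t(cons)+12=f, r(cons)+12=d, a(vowel)+10=k, s(cons)+12=e, h(cons)+12=t.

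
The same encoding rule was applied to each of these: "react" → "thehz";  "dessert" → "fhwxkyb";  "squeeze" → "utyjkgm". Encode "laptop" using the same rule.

ndtyuw

Letter i (0-indexed) is shifted by i+2, so successive shifts are 2, 3, 4, ….
On laptop: l+2=n, a+3=d, p+4=t, t+5=y, o+6=u, p+7=w.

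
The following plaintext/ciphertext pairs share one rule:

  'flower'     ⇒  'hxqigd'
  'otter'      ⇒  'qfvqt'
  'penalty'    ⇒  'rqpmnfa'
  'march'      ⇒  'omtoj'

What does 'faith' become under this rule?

hmkfj

The shifts repeat in a cycle of length 2: positions 0,1,… shift by +2, +12, then the pattern repeats.
Applying it to faith: f+2=h, a+12=m, i+2=k, t+12=f, h+2=j.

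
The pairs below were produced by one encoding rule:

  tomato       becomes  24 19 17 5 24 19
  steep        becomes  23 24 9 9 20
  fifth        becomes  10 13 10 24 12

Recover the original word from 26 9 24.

vet

Letters become their 1-based position plus 4 (so a→5, b→6, …).
Decoding 26 9 24: 26→(26−4)÷1=22=v, 9→(9−4)÷1=5=e, 24→(24−4)÷1=20=t.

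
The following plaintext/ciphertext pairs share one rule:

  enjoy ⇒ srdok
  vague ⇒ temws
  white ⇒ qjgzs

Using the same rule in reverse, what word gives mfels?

grape

e(4)→s(18) and n(13)→r(17) fit y≡23x+4 (mod 26); the inverse of 23 mod 26 is 17. This is an affine cipher: with a=0,…,z=25, each position x becomes (23x+4) mod 26.
Reversing it on mfels: m(12)→17·(12−4)≡6=g; f(5)→17·(5−4)≡17=r; e(4)→17·(4−4)≡0=a; l(11)→17·(11−4)≡15=p; s(18)→17·(18−4)≡4=e (all mod 26).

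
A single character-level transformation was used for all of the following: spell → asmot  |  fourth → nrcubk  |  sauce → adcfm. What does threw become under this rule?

Shifts by position in spell: pos 0: s→a (+8), pos 1: p→s (+3), pos 2: e→m (+8), pos 3: l→o (+3) — repeating every 2. A repeating key of period 2 is used — shifts +8, +3 over and over.
For threw: t+8=b, h+3=k, r+8=z, e+3=h, w+8=e.

bkzhe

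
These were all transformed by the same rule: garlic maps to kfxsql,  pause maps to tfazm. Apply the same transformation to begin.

In garlic: g→k is +4, a→f is +5, r→x is +6, l→s is +7 — the shift increases by 1 each position. Letter i (0-indexed) is shifted by i+4, so successive shifts are 4, 5, 6, ….
Applying it to begin: b+4=f, e+5=j, g+6=m, i+7=p, n+8=v.

fjmpv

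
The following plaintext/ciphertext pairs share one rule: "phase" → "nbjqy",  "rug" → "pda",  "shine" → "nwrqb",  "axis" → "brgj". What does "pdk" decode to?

bug

The output letters match the input read backwards, each shifted +9: phase reversed is esahp. Read the word backwards and shift each letter +9.
Reversing it on pdk: shift back: p−9=g, d−9=u, k−9=b → gub; then reverse → bug.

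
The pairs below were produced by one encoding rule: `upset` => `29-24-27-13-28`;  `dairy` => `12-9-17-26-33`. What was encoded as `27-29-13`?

sue

u is letter #21 and maps to 29: an offset of 8. Letters become their 1-based position plus 8 (so a→9, b→10, …).
Reversing it on 27-29-13: 27→(27−8)÷1=19=s, 29→(29−8)÷1=21=u, 13→(13−8)÷1=5=e.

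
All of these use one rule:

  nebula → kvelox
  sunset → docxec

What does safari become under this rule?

sbkpkc

The word is reversed, then every letter is shifted forward by 10.
On safari: reverse → irafas; then shift: i+10=s, r+10=b, a+10=k, f+10=p, a+10=k, s+10=c.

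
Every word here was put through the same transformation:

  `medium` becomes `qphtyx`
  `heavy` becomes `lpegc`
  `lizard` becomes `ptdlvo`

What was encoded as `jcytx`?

A repeating key of period 2 is used — shifts +4, +11 over and over.
Undoing it on jcytx: j−4=f, c−11=r, y−4=u, t−11=i, x−4=t.

fruit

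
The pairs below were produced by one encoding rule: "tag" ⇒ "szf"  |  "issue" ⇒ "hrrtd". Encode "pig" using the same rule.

ohf

It's a constant shift of +25 (ROT25).
Applying it to pig: p+25=o, i+25=h, g+25=f.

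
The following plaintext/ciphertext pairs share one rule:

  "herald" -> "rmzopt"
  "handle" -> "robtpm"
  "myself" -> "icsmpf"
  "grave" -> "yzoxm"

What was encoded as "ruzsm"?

horse

h(7)→r(17) and e(4)→m(12) fit y≡19x+14 (mod 26); the inverse of 19 mod 26 is 11. This is an affine cipher: with a=0,…,z=25, each position x becomes (19x+14) mod 26.
Undoing it on ruzsm: r(17)→11·(17−14)≡7=h; u(20)→11·(20−14)≡14=o; z(25)→11·(25−14)≡17=r; s(18)→11·(18−14)≡18=s; m(12)→11·(12−14)≡4=e (all mod 26).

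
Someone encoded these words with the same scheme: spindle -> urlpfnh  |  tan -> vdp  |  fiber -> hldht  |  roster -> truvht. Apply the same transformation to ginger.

ilpiht

Two shifts are in play — +3 for a/e/i/o/u, +2 for every other letter.
On ginger: g(cons)+2=i, i(vowel)+3=l, n(cons)+2=p, g(cons)+2=i, e(vowel)+3=h, r(cons)+2=t.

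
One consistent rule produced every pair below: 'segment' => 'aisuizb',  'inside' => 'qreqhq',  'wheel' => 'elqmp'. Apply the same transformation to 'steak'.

Shifts by position in segment: pos 0: s→a (+8), pos 1: e→i (+4), pos 2: g→s (+12), pos 3: m→u (+8), pos 4: e→i (+4), pos 5: n→z (+12) — repeating every 3. The shifts repeat in a cycle of length 3: positions 0,1,… shift by +8, +4, +12, then the pattern repeats.
On steak: s+8=a, t+4=x, e+12=q, a+8=i, k+4=o.

axqio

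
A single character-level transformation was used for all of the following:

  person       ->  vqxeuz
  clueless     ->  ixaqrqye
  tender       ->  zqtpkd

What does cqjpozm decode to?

wedding

Shifts by position in person: pos 0: p→v (+6), pos 1: e→q (+12), pos 2: r→x (+6), pos 3: s→e (+12) — repeating every 2. The shifts repeat in a cycle of length 2: positions 0,1,… shift by +6, +12, then the pattern repeats.
Reversing it on cqjpozm: c−6=w, q−12=e, j−6=d, p−12=d, o−6=i, z−12=n, m−6=g.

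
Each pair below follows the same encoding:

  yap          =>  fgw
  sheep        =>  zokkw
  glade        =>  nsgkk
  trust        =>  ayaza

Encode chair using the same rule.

Two shifts are in play — +6 for a/e/i/o/u, +7 for every other letter.
For chair: c(cons)+7=j, h(cons)+7=o, a(vowel)+6=g, i(vowel)+6=o, r(cons)+7=y.

jogoy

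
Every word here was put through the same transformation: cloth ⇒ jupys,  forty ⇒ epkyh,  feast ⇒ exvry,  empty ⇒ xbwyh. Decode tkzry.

wrist

c(2)→j(9) and l(11)→u(20) fit y≡7x+21 (mod 26); the inverse of 7 mod 26 is 15. Treating letters as 0–25, the rule is x ↦ 7x + 21 (mod 26).
Reversing it on tkzry: t(19)→15·(19−21)≡22=w; k(10)→15·(10−21)≡17=r; z(25)→15·(25−21)≡8=i; r(17)→15·(17−21)≡18=s; y(24)→15·(24−21)≡19=t (all mod 26).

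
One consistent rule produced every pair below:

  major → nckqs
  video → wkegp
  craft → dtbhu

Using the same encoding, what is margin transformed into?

Shifts by position in major: pos 0: m→n (+1), pos 1: a→c (+2), pos 2: j→k (+1), pos 3: o→q (+2) — repeating every 2. The shifts repeat in a cycle of length 2: positions 0,1,… shift by +1, +2, then the pattern repeats.
On margin: m+1=n, a+2=c, r+1=s, g+2=i, i+1=j, n+2=p.

ncsijp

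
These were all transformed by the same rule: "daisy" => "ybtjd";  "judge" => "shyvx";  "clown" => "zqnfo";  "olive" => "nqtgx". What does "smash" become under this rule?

jpbju

d(3)→y(24) and a(0)→b(1) fit y≡25x+1 (mod 26); the inverse of 25 mod 26 is 25. Treating letters as 0–25, the rule is x ↦ 25x + 1 (mod 26).
For smash: s(18)→25·18+1≡9=j; m(12)→25·12+1≡15=p; a(0)→25·0+1≡1=b; s(18)→25·18+1≡9=j; h(7)→25·7+1≡20=u (all mod 26).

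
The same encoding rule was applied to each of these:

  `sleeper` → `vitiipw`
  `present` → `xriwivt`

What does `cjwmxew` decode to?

satisfy

The output letters match the input read backwards, each shifted +4: sleeper reversed is repeels. The word is reversed, then every letter is shifted forward by 4.
Reversing it on cjwmxew: shift back: c−4=y, j−4=f, w−4=s, m−4=i, x−4=t, e−4=a, w−4=s → yfsitas; then reverse → satisfy.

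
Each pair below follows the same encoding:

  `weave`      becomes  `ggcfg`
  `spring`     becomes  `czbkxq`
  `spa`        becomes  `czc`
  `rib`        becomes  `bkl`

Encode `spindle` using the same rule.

czkxnvg

The shift depends on letter class: consonant w→g is +10, but vowel e→g is +2. Vowels shift forward by 2 and consonants shift forward by 10.
For spindle: s(cons)+10=c, p(cons)+10=z, i(vowel)+2=k, n(cons)+10=x, d(cons)+10=n, l(cons)+10=v, e(vowel)+2=g.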